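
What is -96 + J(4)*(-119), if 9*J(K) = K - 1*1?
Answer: -407/3 ≈ -135.67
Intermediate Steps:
J(K) = -⅑ + K/9 (J(K) = (K - 1*1)/9 = (K - 1)/9 = (-1 + K)/9 = -⅑ + K/9)
-96 + J(4)*(-119) = -96 + (-⅑ + (⅑)*4)*(-119) = -96 + (-⅑ + 4/9)*(-119) = -96 + (⅓)*(-119) = -96 - 119/3 = -407/3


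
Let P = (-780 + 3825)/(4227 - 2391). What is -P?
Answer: -1015/612 ≈ -1.6585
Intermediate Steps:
P = 1015/612 (P = 3045/1836 = 3045*(1/1836) = 1015/612 ≈ 1.6585)
-P = -1*1015/612 = -1015/612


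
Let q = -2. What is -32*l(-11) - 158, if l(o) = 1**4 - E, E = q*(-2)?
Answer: -62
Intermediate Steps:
E = 4 (E = -2*(-2) = 4)
l(o) = -3 (l(o) = 1**4 - 1*4 = 1 - 4 = -3)
-32*l(-11) - 158 = -32*(-3) - 158 = 96 - 158 = -62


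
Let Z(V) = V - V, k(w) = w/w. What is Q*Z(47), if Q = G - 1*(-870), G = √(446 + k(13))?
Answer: 0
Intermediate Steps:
k(w) = 1
Z(V) = 0
G = √447 (G = √(446 + 1) = √447 ≈ 21.142)
Q = 870 + √447 (Q = √447 - 1*(-870) = √447 + 870 = 870 + √447 ≈ 891.14)
Q*Z(47) = (870 + √447)*0 = 0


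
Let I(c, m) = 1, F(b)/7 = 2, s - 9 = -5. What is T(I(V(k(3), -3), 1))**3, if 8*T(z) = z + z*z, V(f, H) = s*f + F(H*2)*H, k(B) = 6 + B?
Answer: 1/64 ≈ 0.015625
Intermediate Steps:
s = 4 (s = 9 - 5 = 4)
F(b) = 14 (F(b) = 7*2 = 14)
V(f, H) = 4*f + 14*H
T(z) = z/8 + z**2/8 (T(z) = (z + z*z)/8 = (z + z**2)/8 = z/8 + z**2/8)
T(I(V(k(3), -3), 1))**3 = ((1/8)*1*(1 + 1))**3 = ((1/8)*1*2)**3 = (1/4)**3 = 1/64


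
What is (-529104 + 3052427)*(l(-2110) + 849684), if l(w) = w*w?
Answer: 13378113508232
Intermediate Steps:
l(w) = w²
(-529104 + 3052427)*(l(-2110) + 849684) = (-529104 + 3052427)*((-2110)² + 849684) = 2523323*(4452100 + 849684) = 2523323*5301784 = 13378113508232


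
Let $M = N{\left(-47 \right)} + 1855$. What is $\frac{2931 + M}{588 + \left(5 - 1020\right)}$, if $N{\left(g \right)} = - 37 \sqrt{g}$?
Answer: $- \frac{4786}{427} + \frac{37 i \sqrt{47}}{427} \approx -11.208 + 0.59405 i$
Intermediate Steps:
$M = 1855 - 37 i \sqrt{47}$ ($M = - 37 \sqrt{-47} + 1855 = - 37 i \sqrt{47} + 1855 = 1855 - 37 i \sqrt{47} \approx 1855.0 - 253.66 i$)
$\frac{2931 + M}{588 + \left(5 - 1020\right)} = \frac{2931 + \left(1855 - 37 i \sqrt{47}\right)}{588 + \left(5 - 1020\right)} = \frac{4786 - 37 i \sqrt{47}}{588 + \left(5 - 1020\right)} = \frac{4786 - 37 i \sqrt{47}}{588 - 1015} = \frac{4786 - 37 i \sqrt{47}}{-427} = \left(4786 - 37 i \sqrt{47}\right) \left(- \frac{1}{427}\right) = - \frac{4786}{427} + \frac{37 i \sqrt{47}}{427}$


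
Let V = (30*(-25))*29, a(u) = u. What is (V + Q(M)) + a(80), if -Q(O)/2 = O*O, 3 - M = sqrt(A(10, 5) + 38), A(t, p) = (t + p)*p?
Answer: -21914 + 12*sqrt(113) ≈ -21786.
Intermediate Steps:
A(t, p) = p*(p + t) (A(t, p) = (p + t)*p = p*(p + t))
V = -21750 (V = -750*29 = -21750)
M = 3 - sqrt(113) (M = 3 - sqrt(5*(5 + 10) + 38) = 3 - sqrt(5*15 + 38) = 3 - sqrt(75 + 38) = 3 - sqrt(113) ≈ -7.6301)
Q(O) = -2*O**2 (Q(O) = -2*O*O = -2*O**2)
(V + Q(M)) + a(80) = (-21750 - 2*(3 - sqrt(113))**2) + 80 = -21670 - 2*(3 - sqrt(113))**2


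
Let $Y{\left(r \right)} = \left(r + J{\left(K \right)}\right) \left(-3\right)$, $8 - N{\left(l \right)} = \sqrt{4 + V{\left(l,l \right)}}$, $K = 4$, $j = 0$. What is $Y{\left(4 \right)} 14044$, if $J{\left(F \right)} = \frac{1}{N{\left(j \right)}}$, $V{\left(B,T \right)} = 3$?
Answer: $- \frac{3314384}{19} - \frac{14044 \sqrt{7}}{19} \approx -1.764 \cdot 10^{5}$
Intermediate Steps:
$N{\left(l \right)} = 8 - \sqrt{7}$ ($N{\left(l \right)} = 8 - \sqrt{4 + 3} = 8 - \sqrt{7}$)
$J{\left(F \right)} = \frac{1}{8 - \sqrt{7}}$
$Y{\left(r \right)} = - \frac{8}{19} - 3 r - \frac{\sqrt{7}}{19}$ ($Y{\left(r \right)} = \left(r + \left(\frac{8}{57} + \frac{\sqrt{7}}{57}\right)\right) \left(-3\right) = \left(\frac{8}{57} + r + \frac{\sqrt{7}}{57}\right) \left(-3\right) = - \frac{8}{19} - 3 r - \frac{\sqrt{7}}{19}$)
$Y{\left(4 \right)} 14044 = \left(- \frac{8}{19} - 12 - \frac{\sqrt{7}}{19}\right) 14044 = \left(- \frac{236}{19} - \frac{\sqrt{7}}{19}\right) 14044 = - \frac{3314384}{19} - \frac{14044 \sqrt{7}}{19}$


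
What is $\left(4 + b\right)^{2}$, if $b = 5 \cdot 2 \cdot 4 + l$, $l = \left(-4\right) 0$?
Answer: $1936$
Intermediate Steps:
$l = 0$
$b = 40$ ($b = 5 \cdot 2 \cdot 4 + 0 = 5 \cdot 8 + 0 = 40 + 0 = 40$)
$\left(4 + b\right)^{2} = \left(4 + 40\right)^{2} = 44^{2} = 1936$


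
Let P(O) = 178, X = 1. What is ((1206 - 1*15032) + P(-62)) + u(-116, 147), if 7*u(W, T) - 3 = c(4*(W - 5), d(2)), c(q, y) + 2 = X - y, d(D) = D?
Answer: -13648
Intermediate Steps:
c(q, y) = -1 - y (c(q, y) = -2 + (1 - y) = -1 - y)
u(W, T) = 0 (u(W, T) = 3/7 + (-1 - 1*2)/7 = 3/7 + (-1 - 2)/7 = 3/7 + (⅐)*(-3) = 3/7 - 3/7 = 0)
((1206 - 1*15032) + P(-62)) + u(-116, 147) = ((1206 - 1*15032) + 178) + 0 = ((1206 - 15032) + 178) + 0 = (-13826 + 178) + 0 = -13648 + 0 = -13648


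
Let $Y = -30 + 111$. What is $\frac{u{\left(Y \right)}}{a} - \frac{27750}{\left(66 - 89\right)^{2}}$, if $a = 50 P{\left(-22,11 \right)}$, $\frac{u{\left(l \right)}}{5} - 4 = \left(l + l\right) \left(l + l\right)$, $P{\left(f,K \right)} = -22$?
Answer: $- \frac{4997548}{29095} \approx -171.77$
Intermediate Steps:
$Y = 81$
$u{\left(l \right)} = 20 + 20 l^{2}$ ($u{\left(l \right)} = 20 + 5 \left(l + l\right) \left(l + l\right) = 20 + 5 \cdot 2 l 2 l = 20 + 5 \cdot 4 l^{2} = 20 + 20 l^{2}$)
$a = -1100$ ($a = 50 \left(-22\right) = -1100$)
$\frac{u{\left(Y \right)}}{a} - \frac{27750}{\left(66 - 89\right)^{2}} = \frac{20 + 20 \cdot 81^{2}}{-1100} - \frac{27750}{\left(66 - 89\right)^{2}} = \left(20 + 20 \cdot 6561\right) \left(- \frac{1}{1100}\right) - \frac{27750}{\left(-23\right)^{2}} = \left(20 + 131220\right) \left(- \frac{1}{1100}\right) - \frac{27750}{529} = 131240 \left(- \frac{1}{1100}\right) - \frac{27750}{529} = - \frac{6562}{55} - \frac{27750}{529} = - \frac{4997548}{29095}$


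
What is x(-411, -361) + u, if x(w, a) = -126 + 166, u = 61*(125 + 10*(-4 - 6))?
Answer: 1565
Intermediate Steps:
u = 1525 (u = 61*(125 + 10*(-10)) = 61*(125 - 100) = 61*25 = 1525)
x(w, a) = 40
x(-411, -361) + u = 40 + 1525 = 1565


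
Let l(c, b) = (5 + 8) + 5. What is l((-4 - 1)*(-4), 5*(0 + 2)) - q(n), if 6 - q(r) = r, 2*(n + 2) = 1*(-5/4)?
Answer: 75/8 ≈ 9.3750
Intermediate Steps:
n = -21/8 (n = -2 + (1*(-5/4))/2 = -2 + (1/2)*(-5/4) = -2 - 5/8 = -21/8 ≈ -2.6250)
q(r) = 6 - r
l(c, b) = 18 (l(c, b) = 13 + 5 = 18)
l((-4 - 1)*(-4), 5*(0 + 2)) - q(n) = 18 - (6 - 1*(-21/8)) = 18 - (6 + 21/8) = 18 - 1*69/8 = 18 - 69/8 = 75/8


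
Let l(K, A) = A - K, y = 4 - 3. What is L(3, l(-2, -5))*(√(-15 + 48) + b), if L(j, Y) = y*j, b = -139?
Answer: -417 + 3*√33 ≈ -399.77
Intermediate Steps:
y = 1
L(j, Y) = j (L(j, Y) = 1*j = j)
L(3, l(-2, -5))*(√(-15 + 48) + b) = 3*(√(-15 + 48) - 139) = 3*(√33 - 139) = 3*(-139 + √33) = -417 + 3*√33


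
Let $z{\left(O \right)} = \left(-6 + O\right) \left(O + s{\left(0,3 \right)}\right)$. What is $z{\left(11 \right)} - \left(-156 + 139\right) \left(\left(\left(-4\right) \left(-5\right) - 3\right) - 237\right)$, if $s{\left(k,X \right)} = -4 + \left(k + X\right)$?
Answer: $-3690$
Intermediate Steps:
$s{\left(k,X \right)} = -4 + X + k$ ($s{\left(k,X \right)} = -4 + \left(X + k\right) = -4 + X + k$)
$z{\left(O \right)} = \left(-1 + O\right) \left(-6 + O\right)$ ($z{\left(O \right)} = \left(-6 + O\right) \left(O + \left(-4 + 3 + 0\right)\right) = \left(-6 + O\right) \left(O - 1\right) = \left(-6 + O\right) \left(-1 + O\right) = \left(-1 + O\right) \left(-6 + O\right)$)
$z{\left(11 \right)} - \left(-156 + 139\right) \left(\left(\left(-4\right) \left(-5\right) - 3\right) - 237\right) = \left(6 + 11^{2} - 77\right) - \left(-156 + 139\right) \left(\left(\left(-4\right) \left(-5\right) - 3\right) - 237\right) = \left(6 + 121 - 77\right) - - 17 \left(\left(20 - 3\right) - 237\right) = 50 - - 17 \left(17 - 237\right) = 50 - \left(-17\right) \left(-220\right) = 50 - 3740 = -3690$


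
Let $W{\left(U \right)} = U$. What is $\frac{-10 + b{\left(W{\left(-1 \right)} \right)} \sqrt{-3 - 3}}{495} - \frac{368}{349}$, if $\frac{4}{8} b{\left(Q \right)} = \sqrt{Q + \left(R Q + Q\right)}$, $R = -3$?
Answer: $- \frac{37130}{34551} + \frac{2 i \sqrt{6}}{495} \approx -1.0746 + 0.0098969 i$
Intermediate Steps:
$b{\left(Q \right)} = 2 \sqrt{- Q}$ ($b{\left(Q \right)} = 2 \sqrt{Q + \left(- 3 Q + Q\right)} = 2 \sqrt{Q - 2 Q} = 2 \sqrt{- Q}$)
$\frac{-10 + b{\left(W{\left(-1 \right)} \right)} \sqrt{-3 - 3}}{495} - \frac{368}{349} = \frac{-10 + 2 \sqrt{\left(-1\right) \left(-1\right)} \sqrt{-3 - 3}}{495} - \frac{368}{349} = \left(-10 + 2 \sqrt{1} \sqrt{-6}\right) \frac{1}{495} - \frac{368}{349} = \left(-10 + 2 \cdot 1 i \sqrt{6}\right) \frac{1}{495} - \frac{368}{349} = \left(-10 + 2 i \sqrt{6}\right) \frac{1}{495} - \frac{368}{349} = \left(- \frac{2}{99} + \frac{2 i \sqrt{6}}{495}\right) - \frac{368}{349} = - \frac{37130}{34551} + \frac{2 i \sqrt{6}}{495}$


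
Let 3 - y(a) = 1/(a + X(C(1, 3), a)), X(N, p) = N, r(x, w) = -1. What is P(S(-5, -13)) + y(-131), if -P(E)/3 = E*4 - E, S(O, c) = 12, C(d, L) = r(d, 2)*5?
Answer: -14279/136 ≈ -104.99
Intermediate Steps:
C(d, L) = -5 (C(d, L) = -1*5 = -5)
y(a) = 3 - 1/(-5 + a) (y(a) = 3 - 1/(a - 5) = 3 - 1/(-5 + a))
P(E) = -9*E (P(E) = -3*(E*4 - E) = -3*(4*E - E) = -9*E)
P(S(-5, -13)) + y(-131) = -9*12 + (-16 + 3*(-131))/(-5 - 131) = -108 + (-16 - 393)/(-136) = -108 - 1/136*(-409) = -108 + 409/136 = -14279/136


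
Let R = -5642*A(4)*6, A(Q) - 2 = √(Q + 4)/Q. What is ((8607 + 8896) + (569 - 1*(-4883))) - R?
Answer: 90659 + 16926*√2 ≈ 1.1460e+5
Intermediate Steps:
A(Q) = 2 + √(4 + Q)/Q (A(Q) = 2 + √(Q + 4)/Q = 2 + √(4 + Q)/Q)
R = -67704 - 16926*√2 (R = -5642*(2 + √(4 + 4)/4)*6 = -5642*(2 + √8/4)*6 = -5642*(2 + (2*√2)/4)*6 = -5642*(2 + √2/2)*6 = -5642*(12 + 3*√2) = -67704 - 16926*√2 ≈ -91641.)
((8607 + 8896) + (569 - 1*(-4883))) - R = ((8607 + 8896) + (569 - 1*(-4883))) - (-67704 - 16926*√2) = (17503 + (569 + 4883)) + (67704 + 16926*√2) = (17503 + 5452) + (67704 + 16926*√2) = 22955 + (67704 + 16926*√2) = 90659 + 16926*√2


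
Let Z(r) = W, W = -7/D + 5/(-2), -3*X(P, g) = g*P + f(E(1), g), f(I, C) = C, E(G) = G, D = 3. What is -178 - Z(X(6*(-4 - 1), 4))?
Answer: -1039/6 ≈ -173.17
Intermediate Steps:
X(P, g) = -g/3 - P*g/3 (X(P, g) = -(g*P + g)/3 = -(P*g + g)/3 = -(g + P*g)/3 = -g/3 - P*g/3)
W = -29/6 (W = -7/3 + 5/(-2) = -7*⅓ + 5*(-½) = -7/3 - 5/2 = -29/6 ≈ -4.8333)
Z(r) = -29/6
-178 - Z(X(6*(-4 - 1), 4)) = -178 - 1*(-29/6) = -178 + 29/6 = -1039/6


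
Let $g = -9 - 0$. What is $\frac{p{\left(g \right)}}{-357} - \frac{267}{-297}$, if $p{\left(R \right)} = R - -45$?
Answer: $\frac{9403}{11781} \approx 0.79815$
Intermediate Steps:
$g = -9$ ($g = -9 + 0 = -9$)
$p{\left(R \right)} = 45 + R$ ($p{\left(R \right)} = R + 45 = 45 + R$)
$\frac{p{\left(g \right)}}{-357} - \frac{267}{-297} = \frac{45 - 9}{-357} - \frac{267}{-297} = 36 \left(- \frac{1}{357}\right) - - \frac{89}{99} = - \frac{12}{119} + \frac{89}{99} = \frac{9403}{11781}$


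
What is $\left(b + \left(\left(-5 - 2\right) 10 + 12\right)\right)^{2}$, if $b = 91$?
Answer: $1089$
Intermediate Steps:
$\left(b + \left(\left(-5 - 2\right) 10 + 12\right)\right)^{2} = \left(91 + \left(\left(-5 - 2\right) 10 + 12\right)\right)^{2} = \left(91 + \left(\left(-7\right) 10 + 12\right)\right)^{2} = \left(91 + \left(-70 + 12\right)\right)^{2} = \left(91 - 58\right)^{2} = 33^{2} = 1089$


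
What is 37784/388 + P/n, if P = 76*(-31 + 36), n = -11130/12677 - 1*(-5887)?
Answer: 100758912542/1033997399 ≈ 97.446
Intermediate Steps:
n = 10659767/1811 (n = -11130*1/12677 + 5887 = -1590/1811 + 5887 = 10659767/1811 ≈ 5886.1)
P = 380 (P = 76*5 = 380)
37784/388 + P/n = 37784/388 + 380/(10659767/1811) = 37784*(1/388) + 380*(1811/10659767) = 9446/97 + 688180/10659767 = 100758912542/1033997399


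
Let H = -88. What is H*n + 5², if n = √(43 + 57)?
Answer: -855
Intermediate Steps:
n = 10 (n = √100 = 10)
H*n + 5² = -88*10 + 5² = -880 + 25 = -855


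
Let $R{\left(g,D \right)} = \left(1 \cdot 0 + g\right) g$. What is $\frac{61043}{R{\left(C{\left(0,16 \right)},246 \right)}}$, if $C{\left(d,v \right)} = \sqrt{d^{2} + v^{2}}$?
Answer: $\frac{61043}{256} \approx 238.45$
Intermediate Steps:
$R{\left(g,D \right)} = g^{2}$ ($R{\left(g,D \right)} = \left(0 + g\right) g = g g = g^{2}$)
$\frac{61043}{R{\left(C{\left(0,16 \right)},246 \right)}} = \frac{61043}{\left(\sqrt{0^{2} + 16^{2}}\right)^{2}} = \frac{61043}{\left(\sqrt{0 + 256}\right)^{2}} = \frac{61043}{\left(\sqrt{256}\right)^{2}} = \frac{61043}{16^{2}} = \frac{61043}{256}$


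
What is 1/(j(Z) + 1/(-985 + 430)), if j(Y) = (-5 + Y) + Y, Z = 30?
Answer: 555/30524 ≈ 0.018182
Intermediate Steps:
j(Y) = -5 + 2*Y
1/(j(Z) + 1/(-985 + 430)) = 1/((-5 + 2*30) + 1/(-985 + 430)) = 1/((-5 + 60) + 1/(-555)) = 1/(55 - 1/555) = 1/(30524/555) = 555/30524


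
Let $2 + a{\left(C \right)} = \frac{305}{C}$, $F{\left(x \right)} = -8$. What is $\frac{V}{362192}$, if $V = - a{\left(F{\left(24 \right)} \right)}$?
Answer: $\frac{321}{2897536} \approx 0.00011078$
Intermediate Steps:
$a{\left(C \right)} = -2 + \frac{305}{C}$
$V = \frac{321}{8}$ ($V = - (-2 + \frac{305}{-8}) = - (-2 + 305 \left(- \frac{1}{8}\right)) = - (-2 - \frac{305}{8}) = \left(-1\right) \left(- \frac{321}{8}\right) = \frac{321}{8} \approx 40.125$)
$\frac{V}{362192} = \frac{321}{8 \cdot 362192} = \frac{321}{8} \cdot \frac{1}{362192} = \frac{321}{2897536}$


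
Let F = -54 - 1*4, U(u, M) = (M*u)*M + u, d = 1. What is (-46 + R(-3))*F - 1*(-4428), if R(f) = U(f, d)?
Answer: 7444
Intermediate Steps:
U(u, M) = u + u*M² (U(u, M) = u*M² + u = u + u*M²)
F = -58 (F = -54 - 4 = -58)
R(f) = 2*f (R(f) = f*(1 + 1²) = f*(1 + 1) = f*2 = 2*f)
(-46 + R(-3))*F - 1*(-4428) = (-46 + 2*(-3))*(-58) - 1*(-4428) = (-46 - 6)*(-58) + 4428 = -52*(-58) + 4428 = 3016 + 4428 = 7444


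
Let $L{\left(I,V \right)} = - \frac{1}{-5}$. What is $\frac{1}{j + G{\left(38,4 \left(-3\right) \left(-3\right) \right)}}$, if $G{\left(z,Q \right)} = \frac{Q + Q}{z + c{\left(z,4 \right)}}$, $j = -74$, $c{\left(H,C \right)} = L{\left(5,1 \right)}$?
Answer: $- \frac{191}{13774} \approx -0.013867$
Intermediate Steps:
$L{\left(I,V \right)} = \frac{1}{5}$ ($L{\left(I,V \right)} = \left(-1\right) \left(- \frac{1}{5}\right) = \frac{1}{5}$)
$c{\left(H,C \right)} = \frac{1}{5}$
$G{\left(z,Q \right)} = \frac{2 Q}{\frac{1}{5} + z}$ ($G{\left(z,Q \right)} = \frac{Q + Q}{z + \frac{1}{5}} = \frac{2 Q}{\frac{1}{5} + z}$)
$\frac{1}{j + G{\left(38,4 \left(-3\right) \left(-3\right) \right)}} = \frac{1}{-74 + \frac{10 \cdot 4 \left(-3\right) \left(-3\right)}{1 + 5 \cdot 38}} = \frac{1}{-74 + \frac{10 \left(\left(-12\right) \left(-3\right)\right)}{1 + 190}} = \frac{1}{-74 + 10 \cdot 36 \cdot \frac{1}{191}} = \frac{1}{-74 + \frac{360}{191}} = \frac{1}{- \frac{13774}{191}} = - \frac{191}{13774}$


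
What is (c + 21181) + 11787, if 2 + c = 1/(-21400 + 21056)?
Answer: 11340303/344 ≈ 32966.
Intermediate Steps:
c = -689/344 (c = -2 + 1/(-21400 + 21056) = -2 + 1/(-344) = -2 - 1/344 = -689/344 ≈ -2.0029)
(c + 21181) + 11787 = (-689/344 + 21181) + 11787 = 7285575/344 + 11787 = 11340303/344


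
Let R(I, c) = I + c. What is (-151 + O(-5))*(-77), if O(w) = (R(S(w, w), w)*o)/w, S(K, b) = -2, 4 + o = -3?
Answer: 61908/5 ≈ 12382.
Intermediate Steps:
o = -7 (o = -4 - 3 = -7)
O(w) = (14 - 7*w)/w (O(w) = ((-2 + w)*(-7))/w = (14 - 7*w)/w)
(-151 + O(-5))*(-77) = (-151 + (-7 + 14/(-5)))*(-77) = (-151 + (-7 + 14*(-⅕)))*(-77) = (-151 + (-7 - 14/5))*(-77) = (-151 - 49/5)*(-77) = -804/5*(-77) = 61908/5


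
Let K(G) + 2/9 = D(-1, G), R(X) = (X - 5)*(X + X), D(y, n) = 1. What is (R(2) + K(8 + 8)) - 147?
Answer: -1424/9 ≈ -158.22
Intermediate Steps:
R(X) = 2*X*(-5 + X) (R(X) = (-5 + X)*(2*X) = 2*X*(-5 + X))
K(G) = 7/9 (K(G) = -2/9 + 1 = 7/9)
(R(2) + K(8 + 8)) - 147 = (2*2*(-5 + 2) + 7/9) - 147 = (2*2*(-3) + 7/9) - 147 = (-12 + 7/9) - 147 = -101/9 - 147 = -1424/9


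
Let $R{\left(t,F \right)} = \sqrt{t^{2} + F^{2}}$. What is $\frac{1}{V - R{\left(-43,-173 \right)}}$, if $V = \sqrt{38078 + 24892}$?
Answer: $\frac{1}{\sqrt{62970} - \sqrt{31778}} \approx 0.01376$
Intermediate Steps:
$V = \sqrt{62970} \approx 250.94$
$R{\left(t,F \right)} = \sqrt{F^{2} + t^{2}}$
$\frac{1}{V - R{\left(-43,-173 \right)}} = \frac{1}{\sqrt{62970} - \sqrt{\left(-173\right)^{2} + \left(-43\right)^{2}}} = \frac{1}{\sqrt{62970} - \sqrt{29929 + 1849}} = \frac{1}{\sqrt{62970} - \sqrt{31778}}$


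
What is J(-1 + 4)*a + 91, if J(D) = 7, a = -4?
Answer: 63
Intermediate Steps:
J(-1 + 4)*a + 91 = 7*(-4) + 91 = -28 + 91 = 63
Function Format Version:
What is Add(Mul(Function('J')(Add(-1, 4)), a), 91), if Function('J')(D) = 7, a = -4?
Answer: 63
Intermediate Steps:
Add(Mul(Function('J')(Add(-1, 4)), a), 91) = Add(Mul(7, -4), 91) = Add(-28, 91) = 63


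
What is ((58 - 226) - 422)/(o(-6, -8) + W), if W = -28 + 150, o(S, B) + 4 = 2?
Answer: -59/12 ≈ -4.9167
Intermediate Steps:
o(S, B) = -2 (o(S, B) = -4 + 2 = -2)
W = 122
((58 - 226) - 422)/(o(-6, -8) + W) = ((58 - 226) - 422)/(-2 + 122) = (-168 - 422)/120 = -590*1/120 = -59/12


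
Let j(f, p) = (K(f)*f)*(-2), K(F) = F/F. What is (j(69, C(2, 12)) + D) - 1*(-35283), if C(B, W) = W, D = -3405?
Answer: 31740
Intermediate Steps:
K(F) = 1
j(f, p) = -2*f (j(f, p) = (1*f)*(-2) = f*(-2) = -2*f)
(j(69, C(2, 12)) + D) - 1*(-35283) = (-2*69 - 3405) - 1*(-35283) = (-138 - 3405) + 35283 = -3543 + 35283 = 31740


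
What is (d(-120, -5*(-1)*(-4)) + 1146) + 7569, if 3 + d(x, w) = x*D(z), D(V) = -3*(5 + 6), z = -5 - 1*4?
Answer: 12672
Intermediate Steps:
z = -9 (z = -5 - 4 = -9)
D(V) = -33 (D(V) = -3*11 = -33)
d(x, w) = -3 - 33*x (d(x, w) = -3 + x*(-33) = -3 - 33*x)
(d(-120, -5*(-1)*(-4)) + 1146) + 7569 = ((-3 - 33*(-120)) + 1146) + 7569 = ((-3 + 3960) + 1146) + 7569 = (3957 + 1146) + 7569 = 5103 + 7569 = 12672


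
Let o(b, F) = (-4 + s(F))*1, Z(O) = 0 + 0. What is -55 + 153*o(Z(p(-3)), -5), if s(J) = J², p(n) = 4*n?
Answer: 3158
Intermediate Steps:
Z(O) = 0
o(b, F) = -4 + F² (o(b, F) = (-4 + F²)*1 = -4 + F²)
-55 + 153*o(Z(p(-3)), -5) = -55 + 153*(-4 + (-5)²) = -55 + 153*(-4 + 25) = -55 + 153*21 = -55 + 3213 = 3158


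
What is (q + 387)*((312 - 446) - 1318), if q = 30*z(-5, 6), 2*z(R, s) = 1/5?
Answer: -566280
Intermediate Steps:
z(R, s) = 1/10 (z(R, s) = (1/2)/5 = (1/2)*(1/5) = 1/10)
q = 3 (q = 30*(1/10) = 3)
(q + 387)*((312 - 446) - 1318) = (3 + 387)*((312 - 446) - 1318) = 390*(-134 - 1318) = 390*(-1452) = -566280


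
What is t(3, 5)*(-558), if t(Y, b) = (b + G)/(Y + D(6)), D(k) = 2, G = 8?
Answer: -7254/5 ≈ -1450.8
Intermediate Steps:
t(Y, b) = (8 + b)/(2 + Y) (t(Y, b) = (b + 8)/(Y + 2) = (8 + b)/(2 + Y))
t(3, 5)*(-558) = ((8 + 5)/(2 + 3))*(-558) = (13/5)*(-558) = -7254/5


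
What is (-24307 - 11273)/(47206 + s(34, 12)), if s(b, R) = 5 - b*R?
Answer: -11860/15601 ≈ -0.76021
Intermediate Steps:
s(b, R) = 5 - R*b
(-24307 - 11273)/(47206 + s(34, 12)) = (-24307 - 11273)/(47206 + (5 - 1*12*34)) = -35580/(47206 + (5 - 408)) = -35580/(47206 - 403) = -35580/46803 = -35580*1/46803 = -11860/15601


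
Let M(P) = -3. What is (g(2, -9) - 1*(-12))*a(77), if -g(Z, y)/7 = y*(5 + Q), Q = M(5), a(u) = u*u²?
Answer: 63001554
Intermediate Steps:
a(u) = u³
Q = -3
g(Z, y) = -14*y (g(Z, y) = -7*y*(5 - 3) = -7*y*2 = -14*y)
(g(2, -9) - 1*(-12))*a(77) = (-14*(-9) - 1*(-12))*77³ = (126 + 12)*456533 = 138*456533 = 63001554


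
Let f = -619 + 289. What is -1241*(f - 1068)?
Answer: 1734918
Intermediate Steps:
f = -330
-1241*(f - 1068) = -1241*(-330 - 1068) = -1241*(-1398) = 1734918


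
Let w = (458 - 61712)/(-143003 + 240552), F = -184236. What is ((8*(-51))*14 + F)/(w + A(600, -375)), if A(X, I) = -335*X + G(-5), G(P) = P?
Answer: 18529237452/19607897999 ≈ 0.94499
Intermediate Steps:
w = -61254/97549 ≈ -0.62793
A(X, I) = -5 - 335*X (A(X, I) = -335*X - 5 = -5 - 335*X)
((8*(-51))*14 + F)/(w + A(600, -375)) = ((8*(-51))*14 - 184236)/(-61254/97549 + (-5 - 335*600)) = (-408*14 - 184236)/(-61254/97549 + (-5 - 201000)) = (-5712 - 184236)/(-61254/97549 - 201005) = -189948/(-19607897999/97549) = -189948*(-97549/19607897999) = 18529237452/19607897999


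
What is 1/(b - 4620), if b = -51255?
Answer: -1/55875 ≈ -1.7897e-5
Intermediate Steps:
1/(b - 4620) = 1/(-51255 - 4620) = 1/(-55875) = -1/55875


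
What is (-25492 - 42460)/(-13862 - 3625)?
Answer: 67952/17487 ≈ 3.8859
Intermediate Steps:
(-25492 - 42460)/(-13862 - 3625) = -67952/(-17487) = -67952*(-1/17487) = 67952/17487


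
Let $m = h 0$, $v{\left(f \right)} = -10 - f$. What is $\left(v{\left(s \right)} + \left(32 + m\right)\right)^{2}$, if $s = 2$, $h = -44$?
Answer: $400$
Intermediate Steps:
$m = 0$ ($m = \left(-44\right) 0 = 0$)
$\left(v{\left(s \right)} + \left(32 + m\right)\right)^{2} = \left(\left(-10 - 2\right) + \left(32 + 0\right)\right)^{2} = \left(\left(-10 - 2\right) + 32\right)^{2} = \left(-12 + 32\right)^{2} = 20^{2} = 400$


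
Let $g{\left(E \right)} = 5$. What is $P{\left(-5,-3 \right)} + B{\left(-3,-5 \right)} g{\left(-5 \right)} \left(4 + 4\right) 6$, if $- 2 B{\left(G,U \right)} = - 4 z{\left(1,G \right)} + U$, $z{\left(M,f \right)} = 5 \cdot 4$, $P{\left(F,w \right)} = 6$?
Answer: $10206$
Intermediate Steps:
$z{\left(M,f \right)} = 20$
$B{\left(G,U \right)} = 40 - \frac{U}{2}$ ($B{\left(G,U \right)} = - \frac{\left(-4\right) 20 + U}{2} = - \frac{-80 + U}{2} = 40 - \frac{U}{2}$)
$P{\left(-5,-3 \right)} + B{\left(-3,-5 \right)} g{\left(-5 \right)} \left(4 + 4\right) 6 = 6 + \left(40 - - \frac{5}{2}\right) 5 \left(4 + 4\right) 6 = 6 + \left(40 + \frac{5}{2}\right) 5 \cdot 8 \cdot 6 = 6 + \frac{85 \cdot 40 \cdot 6}{2} = 6 + \frac{85}{2} \cdot 240 = 6 + 10200 = 10206$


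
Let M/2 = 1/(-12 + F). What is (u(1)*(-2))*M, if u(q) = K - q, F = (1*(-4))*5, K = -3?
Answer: -1/2 ≈ -0.50000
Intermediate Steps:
F = -20 (F = -4*5 = -20)
u(q) = -3 - q
M = -1/16 (M = 2/(-12 - 20) = 2/(-32) = 2*(-1/32) = -1/16 ≈ -0.062500)
(u(1)*(-2))*M = ((-3 - 1*1)*(-2))*(-1/16) = ((-3 - 1)*(-2))*(-1/16) = -4*(-2)*(-1/16) = 8*(-1/16) = -1/2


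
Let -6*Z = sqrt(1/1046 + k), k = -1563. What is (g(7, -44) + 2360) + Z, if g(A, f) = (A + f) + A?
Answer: 2330 - I*sqrt(1710102262)/6276 ≈ 2330.0 - 6.5891*I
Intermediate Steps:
g(A, f) = f + 2*A
Z = -I*sqrt(1710102262)/6276 (Z = -sqrt(1/1046 - 1563)/6 = -I*sqrt(1710102262)/6276 ≈ -6.5891*I)
(g(7, -44) + 2360) + Z = ((-44 + 2*7) + 2360) - I*sqrt(1710102262)/6276 = ((-44 + 14) + 2360) - I*sqrt(1710102262)/6276 = (-30 + 2360) - I*sqrt(1710102262)/6276 = 2330 - I*sqrt(1710102262)/6276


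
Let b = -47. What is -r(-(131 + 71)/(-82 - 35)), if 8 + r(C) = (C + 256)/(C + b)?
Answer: 72530/5297 ≈ 13.693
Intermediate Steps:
r(C) = -8 + (256 + C)/(-47 + C) (r(C) = -8 + (C + 256)/(C - 47) = -8 + (256 + C)/(-47 + C))
-r(-(131 + 71)/(-82 - 35)) = -(632 - (-7)*(131 + 71)/(-82 - 35))/(-47 - (131 + 71)/(-82 - 35)) = -(632 - (-7)*202/(-117))/(-47 - 202/(-117)) = -(632 - (-7)*202*(-1/117))/(-47 - 202*(-1)/117) = -(632 - (-7)*(-202)/117)/(-47 - 1*(-202/117)) = -(632 - 7*202/117)/(-47 + 202/117) = -(632 - 1414/117)/(-5297/117) = -(-117)*72530/(5297*117) = -1*(-72530/5297) = 72530/5297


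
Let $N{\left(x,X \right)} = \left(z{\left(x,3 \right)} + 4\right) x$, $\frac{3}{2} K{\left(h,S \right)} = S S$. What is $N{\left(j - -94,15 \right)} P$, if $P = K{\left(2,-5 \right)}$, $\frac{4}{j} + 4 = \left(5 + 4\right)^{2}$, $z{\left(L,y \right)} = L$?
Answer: $\frac{911285000}{5929} \approx 1.537 \cdot 10^{5}$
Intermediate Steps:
$K{\left(h,S \right)} = \frac{2 S^{2}}{3}$ ($K{\left(h,S \right)} = \frac{2 S S}{3} = \frac{2 S^{2}}{3}$)
$j = \frac{4}{77}$ ($j = \frac{4}{-4 + \left(5 + 4\right)^{2}} = \frac{4}{-4 + 9^{2}} = \frac{4}{-4 + 81} = \frac{4}{77} \approx 0.051948$)
$P = \frac{50}{3}$ ($P = \frac{2 \left(-5\right)^{2}}{3} = \frac{2}{3} \cdot 25 = \frac{50}{3} \approx 16.667$)
$N{\left(x,X \right)} = x \left(4 + x\right)$ ($N{\left(x,X \right)} = \left(x + 4\right) x = \left(4 + x\right) x = x \left(4 + x\right)$)
$N{\left(j - -94,15 \right)} P = \left(\frac{4}{77} - -94\right) \left(4 + \left(\frac{4}{77} - -94\right)\right) \frac{50}{3} = \left(\frac{4}{77} + 94\right) \left(4 + \left(\frac{4}{77} + 94\right)\right) \frac{50}{3} = \frac{7242 \left(4 + \frac{7242}{77}\right)}{77} \cdot \frac{50}{3} = \frac{7242}{77} \cdot \frac{7550}{77} \cdot \frac{50}{3} = \frac{54677100}{5929} \cdot \frac{50}{3} = \frac{911285000}{5929}$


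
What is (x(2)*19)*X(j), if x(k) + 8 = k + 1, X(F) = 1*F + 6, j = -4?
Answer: -190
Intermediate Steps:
X(F) = 6 + F (X(F) = F + 6 = 6 + F)
x(k) = -7 + k (x(k) = -8 + (k + 1) = -8 + (1 + k) = -7 + k)
(x(2)*19)*X(j) = ((-7 + 2)*19)*(6 - 4) = -5*19*2 = -95*2 = -190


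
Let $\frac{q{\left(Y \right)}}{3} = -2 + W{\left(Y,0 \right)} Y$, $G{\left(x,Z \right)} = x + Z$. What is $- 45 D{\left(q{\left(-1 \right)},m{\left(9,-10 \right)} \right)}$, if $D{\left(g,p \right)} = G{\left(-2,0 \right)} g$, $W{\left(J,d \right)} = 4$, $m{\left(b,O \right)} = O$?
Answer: $-1620$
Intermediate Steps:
$G{\left(x,Z \right)} = Z + x$
$q{\left(Y \right)} = -6 + 12 Y$ ($q{\left(Y \right)} = 3 \left(-2 + 4 Y\right) = -6 + 12 Y$)
$D{\left(g,p \right)} = - 2 g$ ($D{\left(g,p \right)} = \left(0 - 2\right) g = - 2 g$)
$- 45 D{\left(q{\left(-1 \right)},m{\left(9,-10 \right)} \right)} = - 45 \left(- 2 \left(-6 + 12 \left(-1\right)\right)\right) = - 45 \left(- 2 \left(-6 - 12\right)\right) = - 45 \left(\left(-2\right) \left(-18\right)\right) = \left(-45\right) 36 = -1620$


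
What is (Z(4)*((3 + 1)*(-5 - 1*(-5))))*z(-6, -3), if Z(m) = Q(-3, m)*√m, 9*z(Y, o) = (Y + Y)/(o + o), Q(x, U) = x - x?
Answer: 0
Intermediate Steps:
Q(x, U) = 0
z(Y, o) = Y/(9*o) (z(Y, o) = ((Y + Y)/(o + o))/9 = ((2*Y)/((2*o)))/9 = ((2*Y)*(1/(2*o)))/9 = (Y/o)/9 = Y/(9*o))
Z(m) = 0 (Z(m) = 0*√m = 0)
(Z(4)*((3 + 1)*(-5 - 1*(-5))))*z(-6, -3) = (0*((3 + 1)*(-5 - 1*(-5))))*((⅑)*(-6)/(-3)) = (0*(4*(-5 + 5)))*((⅑)*(-6)*(-⅓)) = (0*(4*0))*(2/9) = (0*0)*(2/9) = 0*(2/9) = 0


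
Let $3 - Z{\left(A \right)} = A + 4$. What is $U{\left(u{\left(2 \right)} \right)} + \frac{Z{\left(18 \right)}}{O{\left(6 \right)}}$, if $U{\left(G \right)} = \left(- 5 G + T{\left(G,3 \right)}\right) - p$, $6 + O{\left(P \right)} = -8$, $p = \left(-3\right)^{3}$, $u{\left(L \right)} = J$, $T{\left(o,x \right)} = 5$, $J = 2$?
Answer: $\frac{327}{14} \approx 23.357$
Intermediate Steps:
$u{\left(L \right)} = 2$
$p = -27$
$O{\left(P \right)} = -14$ ($O{\left(P \right)} = -6 - 8 = -14$)
$Z{\left(A \right)} = -1 - A$ ($Z{\left(A \right)} = 3 - \left(A + 4\right) = 3 - \left(4 + A\right) = -1 - A$)
$U{\left(G \right)} = 32 - 5 G$ ($U{\left(G \right)} = \left(- 5 G + 5\right) - -27 = \left(5 - 5 G\right) + 27 = 32 - 5 G$)
$U{\left(u{\left(2 \right)} \right)} + \frac{Z{\left(18 \right)}}{O{\left(6 \right)}} = \left(32 - 10\right) + \frac{-1 - 18}{-14} = \left(32 - 10\right) + \left(-1 - 18\right) \left(- \frac{1}{14}\right) = 22 - - \frac{19}{14} = 22 + \frac{19}{14} = \frac{327}{14}$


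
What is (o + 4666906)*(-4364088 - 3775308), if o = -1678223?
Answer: -24326074455468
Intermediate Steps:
(o + 4666906)*(-4364088 - 3775308) = (-1678223 + 4666906)*(-4364088 - 3775308) = 2988683*(-8139396) = -24326074455468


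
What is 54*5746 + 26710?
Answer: 336994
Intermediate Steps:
54*5746 + 26710 = 310284 + 26710 = 336994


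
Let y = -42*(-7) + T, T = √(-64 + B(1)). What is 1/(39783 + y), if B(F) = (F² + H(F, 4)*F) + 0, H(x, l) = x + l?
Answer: 40077/1606165987 - I*√58/1606165987 ≈ 2.4952e-5 - 4.7416e-9*I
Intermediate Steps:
H(x, l) = l + x
B(F) = F² + F*(4 + F) (B(F) = (F² + (4 + F)*F) + 0 = (F² + F*(4 + F)) + 0 = F² + F*(4 + F))
T = I*√58 (T = √(-64 + 2*1*(2 + 1)) = √(-64 + 2*1*3) = √(-64 + 6) = √(-58) = I*√58 ≈ 7.6158*I)
y = 294 + I*√58 (y = -42*(-7) + I*√58 = 294 + I*√58 ≈ 294.0 + 7.6158*I)
1/(39783 + y) = 1/(39783 + (294 + I*√58)) = 1/(40077 + I*√58)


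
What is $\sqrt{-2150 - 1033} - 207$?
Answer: $-207 + i \sqrt{3183} \approx -207.0 + 56.418 i$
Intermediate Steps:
$\sqrt{-2150 - 1033} - 207 = \sqrt{-3183} - 207 = i \sqrt{3183} - 207 = -207 + i \sqrt{3183}$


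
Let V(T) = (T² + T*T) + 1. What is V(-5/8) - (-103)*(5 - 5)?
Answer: 57/32 ≈ 1.7813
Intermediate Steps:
V(T) = 1 + 2*T² (V(T) = (T² + T²) + 1 = 2*T² + 1 = 1 + 2*T²)
V(-5/8) - (-103)*(5 - 5) = (1 + 2*(-5/8)²) - (-103)*(5 - 5) = (1 + 2*(-5*⅛)²) - (-103)*0 = (1 + 2*(-5/8)²) - 103*0 = (1 + 2*(25/64)) + 0 = (1 + 25/32) + 0 = 57/32 + 0 = 57/32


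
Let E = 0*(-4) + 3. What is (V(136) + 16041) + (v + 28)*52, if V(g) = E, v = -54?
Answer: 14692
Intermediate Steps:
E = 3 (E = 0 + 3 = 3)
V(g) = 3
(V(136) + 16041) + (v + 28)*52 = (3 + 16041) + (-54 + 28)*52 = 16044 - 26*52 = 16044 - 1352 = 14692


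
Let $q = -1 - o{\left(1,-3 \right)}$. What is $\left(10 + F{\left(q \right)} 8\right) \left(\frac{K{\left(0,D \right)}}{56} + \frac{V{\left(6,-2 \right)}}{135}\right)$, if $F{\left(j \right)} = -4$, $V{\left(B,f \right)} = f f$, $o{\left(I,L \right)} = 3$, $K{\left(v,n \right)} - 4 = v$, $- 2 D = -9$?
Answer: $- \frac{2101}{945} \approx -2.2233$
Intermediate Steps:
$D = \frac{9}{2}$ ($D = \left(- \frac{1}{2}\right) \left(-9\right) = \frac{9}{2} \approx 4.5$)
$K{\left(v,n \right)} = 4 + v$
$q = -4$ ($q = -1 - 3 = -4$)
$V{\left(B,f \right)} = f^{2}$
$\left(10 + F{\left(q \right)} 8\right) \left(\frac{K{\left(0,D \right)}}{56} + \frac{V{\left(6,-2 \right)}}{135}\right) = \left(10 - 32\right) \left(\frac{4 + 0}{56} + \frac{\left(-2\right)^{2}}{135}\right) = \left(10 - 32\right) \left(4 \cdot \frac{1}{56} + 4 \cdot \frac{1}{135}\right) = - 22 \left(\frac{1}{14} + \frac{4}{135}\right) = \left(-22\right) \frac{191}{1890} = - \frac{2101}{945}$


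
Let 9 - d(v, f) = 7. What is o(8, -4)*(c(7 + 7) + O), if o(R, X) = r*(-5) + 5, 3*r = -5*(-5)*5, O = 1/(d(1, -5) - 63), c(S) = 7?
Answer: -1420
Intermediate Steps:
d(v, f) = 2 (d(v, f) = 9 - 1*7 = 9 - 7 = 2)
O = -1/61 (O = 1/(2 - 63) = 1/(-61) = -1/61 ≈ -0.016393)
r = 125/3 (r = (-5*(-5)*5)/3 = (25*5)/3 = (1/3)*125 = 125/3 ≈ 41.667)
o(R, X) = -610/3 (o(R, X) = (125/3)*(-5) + 5 = -625/3 + 5 = -610/3)
o(8, -4)*(c(7 + 7) + O) = -610*(7 - 1/61)/3 = -610/3*426/61 = -1420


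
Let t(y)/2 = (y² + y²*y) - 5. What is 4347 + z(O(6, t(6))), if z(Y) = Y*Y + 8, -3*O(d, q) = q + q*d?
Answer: 11996959/9 ≈ 1.3330e+6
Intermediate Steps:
t(y) = -10 + 2*y² + 2*y³ (t(y) = 2*((y² + y²*y) - 5) = 2*((y² + y³) - 5) = 2*(-5 + y² + y³) = -10 + 2*y² + 2*y³)
O(d, q) = -q/3 - d*q/3 (O(d, q) = -(q + q*d)/3 = -(q + d*q)/3 = -q/3 - d*q/3)
z(Y) = 8 + Y² (z(Y) = Y² + 8 = 8 + Y²)
4347 + z(O(6, t(6))) = 4347 + (8 + (-(-10 + 2*6² + 2*6³)*(1 + 6)/3)²) = 4347 + (8 + (-⅓*(-10 + 2*36 + 2*216)*7)²) = 4347 + (8 + (-⅓*(-10 + 72 + 432)*7)²) = 4347 + (8 + (-⅓*494*7)²) = 4347 + (8 + (-3458/3)²) = 4347 + (8 + 11957764/9) = 4347 + 11957836/9 = 11996959/9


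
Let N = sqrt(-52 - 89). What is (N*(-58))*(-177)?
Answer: 10266*I*sqrt(141) ≈ 1.219e+5*I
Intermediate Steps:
N = I*sqrt(141) (N = sqrt(-141) = I*sqrt(141) ≈ 11.874*I)
(N*(-58))*(-177) = ((I*sqrt(141))*(-58))*(-177) = -58*I*sqrt(141)*(-177) = 10266*I*sqrt(141)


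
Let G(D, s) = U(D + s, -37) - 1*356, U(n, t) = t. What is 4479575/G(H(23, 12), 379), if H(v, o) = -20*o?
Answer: -4479575/393 ≈ -11398.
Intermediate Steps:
G(D, s) = -393 (G(D, s) = -37 - 1*356 = -37 - 356 = -393)
4479575/G(H(23, 12), 379) = 4479575/(-393) = 4479575*(-1/393) = -4479575/393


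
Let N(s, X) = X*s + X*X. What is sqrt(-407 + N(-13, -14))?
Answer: I*sqrt(29) ≈ 5.3852*I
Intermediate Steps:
N(s, X) = X**2 + X*s (N(s, X) = X*s + X**2 = X**2 + X*s)
sqrt(-407 + N(-13, -14)) = sqrt(-407 - 14*(-14 - 13)) = sqrt(-407 - 14*(-27)) = sqrt(-407 + 378) = sqrt(-29) = I*sqrt(29)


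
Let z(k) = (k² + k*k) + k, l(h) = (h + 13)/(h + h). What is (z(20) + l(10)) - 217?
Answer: 12083/20 ≈ 604.15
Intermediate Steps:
l(h) = (13 + h)/(2*h) (l(h) = (13 + h)/((2*h)) = (13 + h)*(1/(2*h)) = (13 + h)/(2*h))
z(k) = k + 2*k² (z(k) = (k² + k²) + k = 2*k² + k = k + 2*k²)
(z(20) + l(10)) - 217 = (20*(1 + 2*20) + (½)*(13 + 10)/10) - 217 = (20*(1 + 40) + (½)*(⅒)*23) - 217 = (20*41 + 23/20) - 217 = (820 + 23/20) - 217 = 16423/20 - 217 = 12083/20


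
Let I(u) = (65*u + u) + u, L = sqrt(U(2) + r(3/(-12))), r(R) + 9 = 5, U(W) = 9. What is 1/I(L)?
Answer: sqrt(5)/335 ≈ 0.0066748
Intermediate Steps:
r(R) = -4 (r(R) = -9 + 5 = -4)
L = sqrt(5) (L = sqrt(9 - 4) = sqrt(5) ≈ 2.2361)
I(u) = 67*u (I(u) = 66*u + u = 67*u)
1/I(L) = 1/(67*sqrt(5)) = sqrt(5)/335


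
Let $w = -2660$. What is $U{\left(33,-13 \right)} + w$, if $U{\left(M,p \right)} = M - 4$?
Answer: $-2631$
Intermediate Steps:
$U{\left(M,p \right)} = -4 + M$ ($U{\left(M,p \right)} = M - 4 = -4 + M$)
$U{\left(33,-13 \right)} + w = \left(-4 + 33\right) - 2660 = 29 - 2660 = -2631$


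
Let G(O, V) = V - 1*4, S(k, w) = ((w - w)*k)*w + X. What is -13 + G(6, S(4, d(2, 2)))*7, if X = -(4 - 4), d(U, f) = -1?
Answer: -41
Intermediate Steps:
X = 0 (X = -1*0 = 0)
S(k, w) = 0 (S(k, w) = ((w - w)*k)*w + 0 = (0*k)*w + 0 = 0*w + 0 = 0 + 0 = 0)
G(O, V) = -4 + V (G(O, V) = V - 4 = -4 + V)
-13 + G(6, S(4, d(2, 2)))*7 = -13 + (-4 + 0)*7 = -13 - 4*7 = -13 - 28 = -41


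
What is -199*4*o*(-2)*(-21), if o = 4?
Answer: -133728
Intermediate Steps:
-199*4*o*(-2)*(-21) = -199*4*4*(-2)*(-21) = -3184*(-2)*(-21) = -199*(-32)*(-21) = 6368*(-21) = -133728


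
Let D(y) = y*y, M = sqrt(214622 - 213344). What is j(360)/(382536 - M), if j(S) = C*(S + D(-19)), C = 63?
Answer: 965329596/8129655001 + 15141*sqrt(142)/16259310002 ≈ 0.11875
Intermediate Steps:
M = 3*sqrt(142) (M = sqrt(1278) = 3*sqrt(142) ≈ 35.749)
D(y) = y**2
j(S) = 22743 + 63*S (j(S) = 63*(S + (-19)**2) = 63*(S + 361) = 63*(361 + S) = 22743 + 63*S)
j(360)/(382536 - M) = (22743 + 63*360)/(382536 - 3*sqrt(142)) = (22743 + 22680)/(382536 - 3*sqrt(142)) = 45423/(382536 - 3*sqrt(142))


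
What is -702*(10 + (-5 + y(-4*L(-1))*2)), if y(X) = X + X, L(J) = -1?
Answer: -14742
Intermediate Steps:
y(X) = 2*X
-702*(10 + (-5 + y(-4*L(-1))*2)) = -702*(10 + (-5 + (2*(-4*(-1)))*2)) = -702*(10 + (-5 + (2*4)*2)) = -702*(10 + (-5 + 8*2)) = -702*(10 + (-5 + 16)) = -702*(10 + 11) = -702*21 = -54*273 = -14742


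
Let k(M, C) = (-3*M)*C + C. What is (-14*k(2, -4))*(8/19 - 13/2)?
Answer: 32340/19 ≈ 1702.1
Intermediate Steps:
k(M, C) = C - 3*C*M (k(M, C) = -3*C*M + C = C - 3*C*M)
(-14*k(2, -4))*(8/19 - 13/2) = (-(-56)*(1 - 3*2))*(8/19 - 13/2) = (-(-56)*(1 - 6))*(8*(1/19) - 13*1/2) = (-(-56)*(-5))*(8/19 - 13/2) = -14*20*(-231/38) = -280*(-231/38) = 32340/19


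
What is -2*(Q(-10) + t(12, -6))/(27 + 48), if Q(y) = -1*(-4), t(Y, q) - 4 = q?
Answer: -4/75 ≈ -0.053333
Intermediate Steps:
t(Y, q) = 4 + q
Q(y) = 4
-2*(Q(-10) + t(12, -6))/(27 + 48) = -2*(4 + (4 - 6))/(27 + 48) = -2*(4 - 2)/75 = -4/75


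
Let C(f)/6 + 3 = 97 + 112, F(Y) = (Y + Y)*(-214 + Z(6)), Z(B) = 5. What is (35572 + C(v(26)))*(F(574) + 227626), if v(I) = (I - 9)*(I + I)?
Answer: -452959248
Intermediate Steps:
v(I) = 2*I*(-9 + I) (v(I) = (-9 + I)*(2*I) = 2*I*(-9 + I))
F(Y) = -418*Y (F(Y) = (Y + Y)*(-214 + 5) = (2*Y)*(-209) = -418*Y)
C(f) = 1236 (C(f) = -18 + 6*(97 + 112) = -18 + 6*209 = -18 + 1254 = 1236)
(35572 + C(v(26)))*(F(574) + 227626) = (35572 + 1236)*(-418*574 + 227626) = 36808*(-239932 + 227626) = 36808*(-12306) = -452959248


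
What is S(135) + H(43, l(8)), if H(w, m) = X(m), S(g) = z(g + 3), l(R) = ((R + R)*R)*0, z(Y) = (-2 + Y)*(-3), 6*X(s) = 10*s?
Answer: -408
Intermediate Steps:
X(s) = 5*s/3 (X(s) = (10*s)/6 = 5*s/3)
z(Y) = 6 - 3*Y
l(R) = 0 (l(R) = ((2*R)*R)*0 = (2*R**2)*0 = 0)
S(g) = -3 - 3*g (S(g) = 6 - 3*(g + 3) = 6 - 3*(3 + g) = 6 + (-9 - 3*g) = -3 - 3*g)
H(w, m) = 5*m/3
S(135) + H(43, l(8)) = (-3 - 3*135) + (5/3)*0 = (-3 - 405) + 0 = -408 + 0 = -408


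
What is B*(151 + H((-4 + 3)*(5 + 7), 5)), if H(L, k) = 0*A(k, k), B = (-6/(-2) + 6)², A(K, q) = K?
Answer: 12231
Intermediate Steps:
B = 81 (B = (-6*(-½) + 6)² = (3 + 6)² = 9² = 81)
H(L, k) = 0 (H(L, k) = 0*k = 0)
B*(151 + H((-4 + 3)*(5 + 7), 5)) = 81*(151 + 0) = 81*151 = 12231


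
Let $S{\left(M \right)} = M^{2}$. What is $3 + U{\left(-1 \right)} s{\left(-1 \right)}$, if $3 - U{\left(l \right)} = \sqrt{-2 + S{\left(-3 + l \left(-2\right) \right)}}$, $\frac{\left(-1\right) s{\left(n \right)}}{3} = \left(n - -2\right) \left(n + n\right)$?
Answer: $21 - 6 i \approx 21.0 - 6.0 i$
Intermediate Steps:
$s{\left(n \right)} = - 6 n \left(2 + n\right)$ ($s{\left(n \right)} = - 3 \left(n - -2\right) \left(n + n\right) = - 3 \left(n + 2\right) 2 n = - 3 \left(2 + n\right) 2 n = - 3 \cdot 2 n \left(2 + n\right) = - 6 n \left(2 + n\right)$)
$U{\left(l \right)} = 3 - \sqrt{-2 + \left(-3 - 2 l\right)^{2}}$ ($U{\left(l \right)} = 3 - \sqrt{-2 + \left(-3 + l \left(-2\right)\right)^{2}} = 3 - \sqrt{-2 + \left(-3 - 2 l\right)^{2}}$)
$3 + U{\left(-1 \right)} s{\left(-1 \right)} = 3 + \left(3 - \sqrt{-2 + \left(3 + 2 \left(-1\right)\right)^{2}}\right) \left(\left(-6\right) \left(-1\right) \left(2 - 1\right)\right) = 3 + \left(3 - \sqrt{-2 + \left(3 - 2\right)^{2}}\right) \left(\left(-6\right) \left(-1\right) 1\right) = 3 + \left(3 - \sqrt{-2 + 1^{2}}\right) 6 = 3 + \left(3 - \sqrt{-2 + 1}\right) 6 = 3 + \left(3 - \sqrt{-1}\right) 6 = 3 + \left(3 - i\right) 6 = 3 + \left(18 - 6 i\right) = 21 - 6 i$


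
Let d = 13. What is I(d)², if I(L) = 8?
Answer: 64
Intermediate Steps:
I(d)² = 8² = 64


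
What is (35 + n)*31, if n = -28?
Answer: 217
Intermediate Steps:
(35 + n)*31 = (35 - 28)*31 = 7*31 = 217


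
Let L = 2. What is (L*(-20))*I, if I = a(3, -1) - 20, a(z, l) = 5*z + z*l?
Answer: 320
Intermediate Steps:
a(z, l) = 5*z + l*z
I = -8 (I = 3*(5 - 1) - 20 = 3*4 - 20 = 12 - 20 = -8)
(L*(-20))*I = (2*(-20))*(-8) = -40*(-8) = 320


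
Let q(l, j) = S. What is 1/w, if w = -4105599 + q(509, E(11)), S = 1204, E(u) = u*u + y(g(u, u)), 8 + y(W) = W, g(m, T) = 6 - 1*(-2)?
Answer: -1/4104395 ≈ -2.4364e-7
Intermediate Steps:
g(m, T) = 8 (g(m, T) = 6 + 2 = 8)
y(W) = -8 + W
E(u) = u² (E(u) = u*u + (-8 + 8) = u² + 0 = u²)
q(l, j) = 1204
w = -4104395 (w = -4105599 + 1204 = -4104395)
1/w = 1/(-4104395) = -1/4104395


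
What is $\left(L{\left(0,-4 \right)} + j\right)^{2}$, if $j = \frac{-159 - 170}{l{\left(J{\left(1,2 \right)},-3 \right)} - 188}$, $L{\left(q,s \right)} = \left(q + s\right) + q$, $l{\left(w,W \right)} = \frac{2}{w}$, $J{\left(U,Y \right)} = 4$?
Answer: $\frac{708964}{140625} \approx 5.0415$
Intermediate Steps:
$L{\left(q,s \right)} = s + 2 q$
$j = \frac{658}{375}$ ($j = \frac{-159 - 170}{\frac{2}{4} - 188} = - \frac{329}{2 \cdot \frac{1}{4} - 188} = - \frac{329}{\frac{1}{2} - 188} = - \frac{329}{- \frac{375}{2}} = \left(-329\right) \left(- \frac{2}{375}\right) = \frac{658}{375} \approx 1.7547$)
$\left(L{\left(0,-4 \right)} + j\right)^{2} = \left(\left(-4 + 2 \cdot 0\right) + \frac{658}{375}\right)^{2} = \left(\left(-4 + 0\right) + \frac{658}{375}\right)^{2} = \left(-4 + \frac{658}{375}\right)^{2} = \left(- \frac{842}{375}\right)^{2} = \frac{708964}{140625}$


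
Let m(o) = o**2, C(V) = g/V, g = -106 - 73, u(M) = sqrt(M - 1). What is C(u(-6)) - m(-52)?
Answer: -2704 + 179*I*sqrt(7)/7 ≈ -2704.0 + 67.656*I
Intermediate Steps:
u(M) = sqrt(-1 + M)
g = -179
C(V) = -179/V
C(u(-6)) - m(-52) = -179/sqrt(-1 - 6) - 1*(-52)**2 = -179*(-I*sqrt(7)/7) - 1*2704 = -179*(-I*sqrt(7)/7) - 2704 = -(-179)*I*sqrt(7)/7 - 2704 = 179*I*sqrt(7)/7 - 2704 = -2704 + 179*I*sqrt(7)/7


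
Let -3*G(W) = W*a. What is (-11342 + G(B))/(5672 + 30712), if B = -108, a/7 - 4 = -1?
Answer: -5293/18192 ≈ -0.29095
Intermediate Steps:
a = 21 (a = 28 + 7*(-1) = 28 - 7 = 21)
G(W) = -7*W (G(W) = -W*21/3 = -7*W)
(-11342 + G(B))/(5672 + 30712) = (-11342 - 7*(-108))/(5672 + 30712) = (-11342 + 756)/36384 = -10586*1/36384 = -5293/18192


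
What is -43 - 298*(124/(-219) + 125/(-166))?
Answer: 6364280/18177 ≈ 350.13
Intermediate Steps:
-43 - 298*(124/(-219) + 125/(-166)) = -43 - 298*(124*(-1/219) + 125*(-1/166)) = -43 - 298*(-124/219 - 125/166) = -43 - 298*(-47959/36354) = -43 + 7145891/18177 = 6364280/18177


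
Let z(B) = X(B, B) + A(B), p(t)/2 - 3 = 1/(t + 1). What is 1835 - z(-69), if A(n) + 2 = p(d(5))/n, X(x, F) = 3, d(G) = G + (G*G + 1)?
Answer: 2024833/1104 ≈ 1834.1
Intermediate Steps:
d(G) = 1 + G + G² (d(G) = G + (G² + 1) = G + (1 + G²) = 1 + G + G²)
p(t) = 6 + 2/(1 + t) (p(t) = 6 + 2/(t + 1) = 6 + 2/(1 + t))
A(n) = -2 + 97/(16*n) (A(n) = -2 + (2*(4 + 3*(1 + 5 + 5²))/(1 + (1 + 5 + 5²)))/n = -2 + (2*(4 + 3*(1 + 5 + 25))/(1 + (1 + 5 + 25)))/n = -2 + (2*(4 + 3*31)/(1 + 31))/n = -2 + (2*(4 + 93)/32)/n = -2 + (2*(1/32)*97)/n = -2 + 97/(16*n))
z(B) = 1 + 97/(16*B) (z(B) = 3 + (-2 + 97/(16*B)) = 1 + 97/(16*B))
1835 - z(-69) = 1835 - (97/16 - 69)/(-69) = 1835 - (-1)*(-1007)/(69*16) = 1835 - 1*1007/1104 = 1835 - 1007/1104 = 2024833/1104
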